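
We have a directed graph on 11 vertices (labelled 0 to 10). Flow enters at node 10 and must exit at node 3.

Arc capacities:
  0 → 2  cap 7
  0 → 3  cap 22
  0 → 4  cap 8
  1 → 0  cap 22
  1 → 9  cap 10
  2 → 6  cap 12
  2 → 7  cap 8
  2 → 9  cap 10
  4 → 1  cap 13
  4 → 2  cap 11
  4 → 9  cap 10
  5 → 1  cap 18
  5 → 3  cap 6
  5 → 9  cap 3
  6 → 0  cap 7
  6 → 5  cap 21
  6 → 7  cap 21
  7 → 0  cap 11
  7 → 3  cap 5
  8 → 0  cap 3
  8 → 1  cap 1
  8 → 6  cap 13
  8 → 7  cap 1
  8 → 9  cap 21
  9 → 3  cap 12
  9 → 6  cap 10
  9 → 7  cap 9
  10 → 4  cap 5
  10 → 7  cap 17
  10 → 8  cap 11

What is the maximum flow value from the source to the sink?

augment #1: 10→7→3 bottleneck 5, total now 5
augment #2: 10→4→9→3 bottleneck 5, total now 10
augment #3: 10→7→0→3 bottleneck 11, total now 21
augment #4: 10→8→0→3 bottleneck 3, total now 24
augment #5: 10→8→9→3 bottleneck 7, total now 31
augment #6: 10→8→1→0→3 bottleneck 1, total now 32

Maximum flow value: 32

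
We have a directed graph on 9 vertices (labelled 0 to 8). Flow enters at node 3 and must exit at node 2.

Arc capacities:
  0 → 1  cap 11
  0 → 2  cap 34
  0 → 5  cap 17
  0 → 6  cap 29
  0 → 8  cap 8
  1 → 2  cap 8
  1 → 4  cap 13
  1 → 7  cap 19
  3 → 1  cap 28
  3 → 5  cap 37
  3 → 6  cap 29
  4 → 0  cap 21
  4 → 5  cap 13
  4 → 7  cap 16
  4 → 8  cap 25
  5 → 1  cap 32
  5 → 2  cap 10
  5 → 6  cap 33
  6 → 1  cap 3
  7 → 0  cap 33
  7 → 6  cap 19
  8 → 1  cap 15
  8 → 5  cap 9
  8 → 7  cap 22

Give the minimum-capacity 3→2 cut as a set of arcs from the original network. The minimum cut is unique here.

Min-cut arcs: {(1,2), (1,4), (1,7), (5,2)} (total capacity 50)

augment #1: 3→1→2 push 8
augment #2: 3→5→2 push 10
augment #3: 3→1→4→0→2 push 13
augment #4: 3→1→7→0→2 push 7
augment #5: 3→5→1→7→0→2 push 12
max flow = 50; residual-reachable set from 3 gives S-side
cut edges (S→T): {(1,2), (1,4), (1,7), (5,2)} total cap 50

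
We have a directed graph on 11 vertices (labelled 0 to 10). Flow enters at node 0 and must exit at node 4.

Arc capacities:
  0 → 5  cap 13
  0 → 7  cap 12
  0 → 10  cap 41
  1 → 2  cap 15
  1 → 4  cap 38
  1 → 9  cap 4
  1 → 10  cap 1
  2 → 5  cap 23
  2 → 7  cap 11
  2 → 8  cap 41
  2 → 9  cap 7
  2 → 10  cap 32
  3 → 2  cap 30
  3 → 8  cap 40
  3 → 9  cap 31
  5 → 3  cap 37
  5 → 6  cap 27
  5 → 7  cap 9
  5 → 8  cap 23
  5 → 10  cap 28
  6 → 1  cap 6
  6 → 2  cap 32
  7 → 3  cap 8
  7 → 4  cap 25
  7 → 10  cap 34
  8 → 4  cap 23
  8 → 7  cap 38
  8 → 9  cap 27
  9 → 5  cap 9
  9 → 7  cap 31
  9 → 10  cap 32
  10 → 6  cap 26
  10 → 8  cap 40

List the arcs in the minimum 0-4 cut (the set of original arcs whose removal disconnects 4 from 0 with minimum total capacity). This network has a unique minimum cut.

augment #1: 0→7→4 push 12
augment #2: 0→5→7→4 push 9
augment #3: 0→5→8→4 push 4
augment #4: 0→10→8→4 push 19
augment #5: 0→10→6→1→4 push 6
augment #6: 0→10→8→7→4 push 4
max flow = 54; residual-reachable set from 0 gives S-side
cut edges (S→T): {(6,1), (7,4), (8,4)} total cap 54

Min-cut arcs: {(6,1), (7,4), (8,4)} (total capacity 54)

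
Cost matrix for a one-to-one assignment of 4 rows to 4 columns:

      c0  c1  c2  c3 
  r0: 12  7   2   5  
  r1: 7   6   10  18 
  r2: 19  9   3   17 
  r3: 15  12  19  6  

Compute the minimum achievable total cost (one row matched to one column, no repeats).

Minimum assignment cost: 23

optimal assignment: row0→col1 (cost 7), row1→col0 (cost 7), row2→col2 (cost 3), row3→col3 (cost 6)
total = 7 + 7 + 3 + 6 = 23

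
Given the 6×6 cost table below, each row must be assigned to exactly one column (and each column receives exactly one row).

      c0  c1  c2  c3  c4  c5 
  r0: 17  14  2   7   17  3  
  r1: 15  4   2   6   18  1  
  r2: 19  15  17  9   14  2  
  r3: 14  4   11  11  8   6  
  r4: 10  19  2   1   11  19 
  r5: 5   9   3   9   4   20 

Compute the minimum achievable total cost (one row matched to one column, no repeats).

optimal assignment: row0→col2 (cost 2), row1→col1 (cost 4), row2→col5 (cost 2), row3→col4 (cost 8), row4→col3 (cost 1), row5→col0 (cost 5)
total = 2 + 4 + 2 + 8 + 1 + 5 = 22

Minimum assignment cost: 22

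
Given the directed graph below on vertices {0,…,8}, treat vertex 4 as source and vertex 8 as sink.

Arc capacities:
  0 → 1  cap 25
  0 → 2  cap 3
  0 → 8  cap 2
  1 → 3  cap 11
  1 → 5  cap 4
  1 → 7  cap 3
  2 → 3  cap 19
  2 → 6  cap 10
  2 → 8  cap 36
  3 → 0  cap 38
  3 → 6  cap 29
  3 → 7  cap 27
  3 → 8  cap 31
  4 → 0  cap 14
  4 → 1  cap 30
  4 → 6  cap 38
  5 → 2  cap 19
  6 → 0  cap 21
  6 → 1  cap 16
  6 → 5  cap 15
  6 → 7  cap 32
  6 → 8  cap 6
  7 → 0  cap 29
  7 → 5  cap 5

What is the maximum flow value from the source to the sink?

augment #1: 4→0→8 bottleneck 2, total now 2
augment #2: 4→6→8 bottleneck 6, total now 8
augment #3: 4→0→2→8 bottleneck 3, total now 11
augment #4: 4→1→3→8 bottleneck 11, total now 22
augment #5: 4→1→5→2→8 bottleneck 4, total now 26
augment #6: 4→6→5→2→8 bottleneck 15, total now 41

Maximum flow value: 41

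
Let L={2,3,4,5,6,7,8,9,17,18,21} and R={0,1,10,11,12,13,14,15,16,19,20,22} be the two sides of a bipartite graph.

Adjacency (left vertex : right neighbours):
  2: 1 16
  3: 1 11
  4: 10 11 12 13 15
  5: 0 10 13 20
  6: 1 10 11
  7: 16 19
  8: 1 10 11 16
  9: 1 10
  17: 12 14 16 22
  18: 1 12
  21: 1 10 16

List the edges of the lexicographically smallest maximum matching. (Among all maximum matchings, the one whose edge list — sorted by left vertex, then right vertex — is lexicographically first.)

|M| = 9 (so the lex-smallest maximum matching has 9 edges)
process left vertices in ascending order; for each, take the smallest-labelled available neighbour that still permits 9 edges overall, or leave it unmatched if none does
lex-smallest matching: {2-1, 3-11, 4-13, 5-0, 6-10, 7-19, 8-16, 17-14, 18-12}

Lex-smallest maximum matching: {(2,1), (3,11), (4,13), (5,0), (6,10), (7,19), (8,16), (17,14), (18,12)}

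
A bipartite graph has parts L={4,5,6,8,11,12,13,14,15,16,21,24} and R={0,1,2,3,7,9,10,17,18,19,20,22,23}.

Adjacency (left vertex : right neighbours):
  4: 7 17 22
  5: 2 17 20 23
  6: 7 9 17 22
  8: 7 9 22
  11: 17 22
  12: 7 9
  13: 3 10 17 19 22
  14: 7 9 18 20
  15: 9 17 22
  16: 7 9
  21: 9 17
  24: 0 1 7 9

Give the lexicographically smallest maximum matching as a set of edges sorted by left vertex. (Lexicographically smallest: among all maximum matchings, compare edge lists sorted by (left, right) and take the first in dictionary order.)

|M| = 8 (so the lex-smallest maximum matching has 8 edges)
process left vertices in ascending order; for each, take the smallest-labelled available neighbour that still permits 8 edges overall, or leave it unmatched if none does
lex-smallest matching: {4-7, 5-2, 6-9, 8-22, 11-17, 13-3, 14-18, 24-0}

Lex-smallest maximum matching: {(4,7), (5,2), (6,9), (8,22), (11,17), (13,3), (14,18), (24,0)}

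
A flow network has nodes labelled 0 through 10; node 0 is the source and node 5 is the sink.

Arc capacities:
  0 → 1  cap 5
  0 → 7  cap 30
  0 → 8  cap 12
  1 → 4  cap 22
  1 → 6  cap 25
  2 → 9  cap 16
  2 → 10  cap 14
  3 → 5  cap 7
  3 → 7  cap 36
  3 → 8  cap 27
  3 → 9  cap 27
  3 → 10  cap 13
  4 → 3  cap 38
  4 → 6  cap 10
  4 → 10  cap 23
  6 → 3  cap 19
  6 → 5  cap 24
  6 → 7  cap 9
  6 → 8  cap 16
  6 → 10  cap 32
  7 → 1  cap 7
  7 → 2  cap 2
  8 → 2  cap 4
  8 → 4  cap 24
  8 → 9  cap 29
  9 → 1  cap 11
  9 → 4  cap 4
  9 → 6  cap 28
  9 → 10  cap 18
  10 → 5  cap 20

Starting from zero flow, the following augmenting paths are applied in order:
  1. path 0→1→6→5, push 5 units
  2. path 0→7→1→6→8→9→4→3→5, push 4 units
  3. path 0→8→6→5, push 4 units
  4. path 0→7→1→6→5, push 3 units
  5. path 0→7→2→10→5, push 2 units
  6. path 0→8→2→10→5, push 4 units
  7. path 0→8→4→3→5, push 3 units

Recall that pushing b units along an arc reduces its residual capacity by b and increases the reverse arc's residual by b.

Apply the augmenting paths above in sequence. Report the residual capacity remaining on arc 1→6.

Residual capacity of (1,6): 13

after path 1 (0→1→6→5, push 5): res(1,6)=20
after path 2 (0→7→1→6→8→9→4→3→5, push 4): res(1,6)=16
after path 3 (0→8→6→5, push 4): res(1,6)=16
after path 4 (0→7→1→6→5, push 3): res(1,6)=13
after path 5 (0→7→2→10→5, push 2): res(1,6)=13
after path 6 (0→8→2→10→5, push 4): res(1,6)=13
after path 7 (0→8→4→3→5, push 3): res(1,6)=13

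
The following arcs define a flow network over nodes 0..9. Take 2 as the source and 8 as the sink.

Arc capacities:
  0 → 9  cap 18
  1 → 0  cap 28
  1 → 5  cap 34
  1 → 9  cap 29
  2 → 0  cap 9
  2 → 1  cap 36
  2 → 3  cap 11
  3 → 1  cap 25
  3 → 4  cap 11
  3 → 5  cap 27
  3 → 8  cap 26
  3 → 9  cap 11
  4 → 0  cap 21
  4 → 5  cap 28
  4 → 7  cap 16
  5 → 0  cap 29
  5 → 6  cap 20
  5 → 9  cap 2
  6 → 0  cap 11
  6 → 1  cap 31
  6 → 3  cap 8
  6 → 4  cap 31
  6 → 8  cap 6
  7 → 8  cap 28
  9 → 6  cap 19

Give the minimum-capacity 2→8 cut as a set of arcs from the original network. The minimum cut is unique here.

Min-cut arcs: {(2,3), (4,7), (6,3), (6,8)} (total capacity 41)

augment #1: 2→3→8 push 11
augment #2: 2→0→9→6→8 push 6
augment #3: 2→0→9→6→3→8 push 3
augment #4: 2→1→5→6→3→8 push 5
augment #5: 2→1→5→6→4→7→8 push 15
augment #6: 2→1→9→6→4→7→8 push 1
max flow = 41; residual-reachable set from 2 gives S-side
cut edges (S→T): {(2,3), (4,7), (6,3), (6,8)} total cap 41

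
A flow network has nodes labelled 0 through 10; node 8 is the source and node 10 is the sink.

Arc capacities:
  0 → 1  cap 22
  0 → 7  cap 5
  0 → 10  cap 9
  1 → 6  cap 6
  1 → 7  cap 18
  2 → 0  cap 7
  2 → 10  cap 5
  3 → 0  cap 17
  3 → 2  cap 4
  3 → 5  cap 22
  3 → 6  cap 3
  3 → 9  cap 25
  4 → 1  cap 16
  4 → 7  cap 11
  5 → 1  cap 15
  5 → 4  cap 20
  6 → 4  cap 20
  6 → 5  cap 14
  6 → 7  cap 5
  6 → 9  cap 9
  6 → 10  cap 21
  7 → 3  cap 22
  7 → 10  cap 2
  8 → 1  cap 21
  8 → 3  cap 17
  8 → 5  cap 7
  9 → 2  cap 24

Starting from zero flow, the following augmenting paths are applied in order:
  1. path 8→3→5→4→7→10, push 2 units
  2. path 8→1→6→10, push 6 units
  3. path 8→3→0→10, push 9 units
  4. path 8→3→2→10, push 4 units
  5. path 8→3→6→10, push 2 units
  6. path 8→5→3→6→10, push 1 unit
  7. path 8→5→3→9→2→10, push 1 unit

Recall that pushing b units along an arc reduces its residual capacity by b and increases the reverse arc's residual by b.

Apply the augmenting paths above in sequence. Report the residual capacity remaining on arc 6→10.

after path 1 (8→3→5→4→7→10, push 2): res(6,10)=21
after path 2 (8→1→6→10, push 6): res(6,10)=15
after path 3 (8→3→0→10, push 9): res(6,10)=15
after path 4 (8→3→2→10, push 4): res(6,10)=15
after path 5 (8→3→6→10, push 2): res(6,10)=13
after path 6 (8→5→3→6→10, push 1): res(6,10)=12
after path 7 (8→5→3→9→2→10, push 1): res(6,10)=12

Residual capacity of (6,10): 12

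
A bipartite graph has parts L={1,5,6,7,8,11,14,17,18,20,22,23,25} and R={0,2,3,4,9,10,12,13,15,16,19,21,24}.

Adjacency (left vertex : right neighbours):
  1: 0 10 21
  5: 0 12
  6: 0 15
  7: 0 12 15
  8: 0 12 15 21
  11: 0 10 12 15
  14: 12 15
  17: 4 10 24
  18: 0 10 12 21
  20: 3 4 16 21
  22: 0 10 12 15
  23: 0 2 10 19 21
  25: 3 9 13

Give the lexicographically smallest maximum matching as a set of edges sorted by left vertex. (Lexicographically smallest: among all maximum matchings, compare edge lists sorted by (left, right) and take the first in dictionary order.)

|M| = 9 (so the lex-smallest maximum matching has 9 edges)
process left vertices in ascending order; for each, take the smallest-labelled available neighbour that still permits 9 edges overall, or leave it unmatched if none does
lex-smallest matching: {1-0, 5-12, 6-15, 8-21, 11-10, 17-4, 20-3, 23-2, 25-9}

Lex-smallest maximum matching: {(1,0), (5,12), (6,15), (8,21), (11,10), (17,4), (20,3), (23,2), (25,9)}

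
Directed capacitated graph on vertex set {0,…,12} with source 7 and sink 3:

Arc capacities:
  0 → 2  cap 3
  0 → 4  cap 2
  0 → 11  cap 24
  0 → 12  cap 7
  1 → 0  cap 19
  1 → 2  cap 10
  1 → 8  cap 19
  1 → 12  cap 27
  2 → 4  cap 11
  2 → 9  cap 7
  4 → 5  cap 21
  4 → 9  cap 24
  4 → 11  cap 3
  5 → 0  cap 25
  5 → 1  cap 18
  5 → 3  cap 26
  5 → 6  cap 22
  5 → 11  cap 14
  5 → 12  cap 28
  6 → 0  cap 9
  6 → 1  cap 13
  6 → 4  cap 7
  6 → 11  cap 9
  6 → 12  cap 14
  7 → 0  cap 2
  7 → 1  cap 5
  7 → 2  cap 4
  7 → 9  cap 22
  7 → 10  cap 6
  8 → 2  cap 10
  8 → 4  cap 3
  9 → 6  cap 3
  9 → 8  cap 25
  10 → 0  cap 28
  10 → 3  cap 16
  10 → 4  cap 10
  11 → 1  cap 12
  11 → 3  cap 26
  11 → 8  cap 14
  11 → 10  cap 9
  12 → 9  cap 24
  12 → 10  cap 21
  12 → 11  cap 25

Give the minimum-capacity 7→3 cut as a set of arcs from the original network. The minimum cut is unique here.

Min-cut arcs: {(2,4), (7,0), (7,1), (7,10), (8,4), (9,6)} (total capacity 30)

augment #1: 7→10→3 push 6
augment #2: 7→0→11→3 push 2
augment #3: 7→1→0→11→3 push 5
augment #4: 7→2→4→5→3 push 4
augment #5: 7→9→6→11→3 push 3
augment #6: 7→9→8→4→5→3 push 3
augment #7: 7→9→8→2→4→5→3 push 7
max flow = 30; residual-reachable set from 7 gives S-side
cut edges (S→T): {(2,4), (7,0), (7,1), (7,10), (8,4), (9,6)} total cap 30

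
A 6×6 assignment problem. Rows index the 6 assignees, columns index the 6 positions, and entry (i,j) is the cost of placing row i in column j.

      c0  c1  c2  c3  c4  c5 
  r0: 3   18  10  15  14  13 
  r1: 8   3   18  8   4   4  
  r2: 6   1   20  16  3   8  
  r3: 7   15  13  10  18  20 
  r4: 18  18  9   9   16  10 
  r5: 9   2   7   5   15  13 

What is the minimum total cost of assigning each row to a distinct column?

Minimum assignment cost: 31

optimal assignment: row0→col0 (cost 3), row1→col5 (cost 4), row2→col4 (cost 3), row3→col3 (cost 10), row4→col2 (cost 9), row5→col1 (cost 2)
total = 3 + 4 + 3 + 10 + 9 + 2 = 31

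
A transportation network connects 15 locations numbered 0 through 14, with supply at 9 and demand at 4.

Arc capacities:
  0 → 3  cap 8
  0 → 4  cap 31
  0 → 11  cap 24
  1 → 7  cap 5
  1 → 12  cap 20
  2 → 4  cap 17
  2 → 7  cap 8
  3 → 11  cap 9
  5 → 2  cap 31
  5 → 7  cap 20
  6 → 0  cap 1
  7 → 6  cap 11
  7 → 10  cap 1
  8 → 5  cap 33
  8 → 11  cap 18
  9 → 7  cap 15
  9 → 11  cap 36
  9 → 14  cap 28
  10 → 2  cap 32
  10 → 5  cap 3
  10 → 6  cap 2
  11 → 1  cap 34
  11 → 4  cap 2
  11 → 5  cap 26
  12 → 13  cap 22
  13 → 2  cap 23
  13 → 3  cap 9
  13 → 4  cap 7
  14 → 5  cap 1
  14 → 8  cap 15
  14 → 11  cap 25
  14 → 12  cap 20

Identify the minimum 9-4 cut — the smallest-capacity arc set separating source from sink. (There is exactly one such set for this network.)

Min-cut arcs: {(2,4), (6,0), (11,4), (13,4)} (total capacity 27)

augment #1: 9→11→4 push 2
augment #2: 9→7→6→0→4 push 1
augment #3: 9→7→10→2→4 push 1
augment #4: 9→11→5→2→4 push 16
augment #5: 9→14→12→13→4 push 7
max flow = 27; residual-reachable set from 9 gives S-side
cut edges (S→T): {(2,4), (6,0), (11,4), (13,4)} total cap 27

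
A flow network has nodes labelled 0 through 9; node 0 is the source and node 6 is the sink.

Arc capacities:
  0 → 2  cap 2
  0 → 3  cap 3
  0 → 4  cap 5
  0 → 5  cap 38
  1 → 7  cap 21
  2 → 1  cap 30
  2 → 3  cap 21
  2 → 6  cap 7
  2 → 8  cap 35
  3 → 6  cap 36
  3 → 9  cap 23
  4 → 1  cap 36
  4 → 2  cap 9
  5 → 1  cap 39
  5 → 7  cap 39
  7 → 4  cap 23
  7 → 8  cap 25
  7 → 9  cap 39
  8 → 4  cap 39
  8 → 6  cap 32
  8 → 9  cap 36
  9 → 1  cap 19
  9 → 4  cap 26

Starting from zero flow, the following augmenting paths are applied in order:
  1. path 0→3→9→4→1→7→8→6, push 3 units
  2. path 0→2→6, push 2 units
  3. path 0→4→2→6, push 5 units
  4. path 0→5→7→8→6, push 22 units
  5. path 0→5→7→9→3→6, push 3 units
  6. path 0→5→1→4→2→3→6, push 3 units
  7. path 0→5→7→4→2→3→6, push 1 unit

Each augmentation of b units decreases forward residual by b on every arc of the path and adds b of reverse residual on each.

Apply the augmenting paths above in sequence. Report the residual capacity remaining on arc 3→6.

after path 1 (0→3→9→4→1→7→8→6, push 3): res(3,6)=36
after path 2 (0→2→6, push 2): res(3,6)=36
after path 3 (0→4→2→6, push 5): res(3,6)=36
after path 4 (0→5→7→8→6, push 22): res(3,6)=36
after path 5 (0→5→7→9→3→6, push 3): res(3,6)=33
after path 6 (0→5→1→4→2→3→6, push 3): res(3,6)=30
after path 7 (0→5→7→4→2→3→6, push 1): res(3,6)=29

Residual capacity of (3,6): 29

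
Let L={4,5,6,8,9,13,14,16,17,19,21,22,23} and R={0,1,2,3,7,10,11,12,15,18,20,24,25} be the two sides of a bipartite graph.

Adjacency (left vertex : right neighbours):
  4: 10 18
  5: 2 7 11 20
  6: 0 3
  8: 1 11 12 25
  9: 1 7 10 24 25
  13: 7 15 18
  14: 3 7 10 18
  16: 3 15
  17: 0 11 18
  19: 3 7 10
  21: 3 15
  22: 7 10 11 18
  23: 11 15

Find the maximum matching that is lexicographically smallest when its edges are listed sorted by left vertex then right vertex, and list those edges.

Lex-smallest maximum matching: {(4,10), (5,2), (6,0), (8,1), (9,24), (13,7), (14,3), (16,15), (17,11), (22,18)}

|M| = 10 (so the lex-smallest maximum matching has 10 edges)
process left vertices in ascending order; for each, take the smallest-labelled available neighbour that still permits 10 edges overall, or leave it unmatched if none does
lex-smallest matching: {4-10, 5-2, 6-0, 8-1, 9-24, 13-7, 14-3, 16-15, 17-11, 22-18}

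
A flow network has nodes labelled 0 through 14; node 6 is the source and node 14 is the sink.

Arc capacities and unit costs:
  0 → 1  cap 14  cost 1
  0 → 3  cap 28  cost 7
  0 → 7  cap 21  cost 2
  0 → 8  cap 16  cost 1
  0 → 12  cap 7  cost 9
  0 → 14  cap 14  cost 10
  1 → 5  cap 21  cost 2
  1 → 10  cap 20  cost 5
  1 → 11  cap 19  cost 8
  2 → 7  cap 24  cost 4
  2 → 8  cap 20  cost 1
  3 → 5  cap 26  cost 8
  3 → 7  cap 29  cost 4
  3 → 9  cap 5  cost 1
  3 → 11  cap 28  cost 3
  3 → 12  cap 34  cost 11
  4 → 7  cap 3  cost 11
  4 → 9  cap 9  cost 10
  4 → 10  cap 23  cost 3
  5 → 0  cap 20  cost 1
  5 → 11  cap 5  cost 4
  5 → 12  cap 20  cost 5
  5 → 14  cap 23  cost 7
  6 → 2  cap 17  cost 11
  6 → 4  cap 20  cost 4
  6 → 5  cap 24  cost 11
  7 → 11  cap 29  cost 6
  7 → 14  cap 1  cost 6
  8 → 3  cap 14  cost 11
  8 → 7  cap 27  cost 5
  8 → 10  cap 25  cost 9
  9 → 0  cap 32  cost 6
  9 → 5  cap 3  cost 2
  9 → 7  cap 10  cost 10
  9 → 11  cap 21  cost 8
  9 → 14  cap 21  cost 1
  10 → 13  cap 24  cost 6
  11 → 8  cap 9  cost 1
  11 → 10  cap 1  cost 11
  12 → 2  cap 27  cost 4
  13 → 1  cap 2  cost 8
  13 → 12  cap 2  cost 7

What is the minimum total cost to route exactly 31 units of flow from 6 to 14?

shortest-cost path #1: 6→4→9→14 push 9 @ unit cost 15 (adds 135)
shortest-cost path #2: 6→5→14 push 22 @ unit cost 18 (adds 396)
total cost = 531

Minimum cost for 31 units: 531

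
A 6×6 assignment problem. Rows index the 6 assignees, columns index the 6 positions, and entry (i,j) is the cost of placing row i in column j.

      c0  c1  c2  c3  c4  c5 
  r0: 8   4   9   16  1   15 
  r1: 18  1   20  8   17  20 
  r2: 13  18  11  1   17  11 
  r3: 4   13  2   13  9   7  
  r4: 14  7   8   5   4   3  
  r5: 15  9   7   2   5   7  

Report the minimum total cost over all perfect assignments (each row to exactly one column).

Minimum assignment cost: 17

optimal assignment: row0→col4 (cost 1), row1→col1 (cost 1), row2→col3 (cost 1), row3→col0 (cost 4), row4→col5 (cost 3), row5→col2 (cost 7)
total = 1 + 1 + 1 + 4 + 3 + 7 = 17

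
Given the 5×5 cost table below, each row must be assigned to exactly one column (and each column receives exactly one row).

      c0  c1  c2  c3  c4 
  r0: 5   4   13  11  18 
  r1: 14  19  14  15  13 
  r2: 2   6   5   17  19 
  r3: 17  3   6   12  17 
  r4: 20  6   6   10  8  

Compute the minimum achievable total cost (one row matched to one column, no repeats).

one of 3 optimal assignments: row0→col1 (cost 4), row1→col3 (cost 15), row2→col0 (cost 2), row3→col2 (cost 6), row4→col4 (cost 8)
total = 4 + 15 + 2 + 6 + 8 = 35

Minimum assignment cost: 35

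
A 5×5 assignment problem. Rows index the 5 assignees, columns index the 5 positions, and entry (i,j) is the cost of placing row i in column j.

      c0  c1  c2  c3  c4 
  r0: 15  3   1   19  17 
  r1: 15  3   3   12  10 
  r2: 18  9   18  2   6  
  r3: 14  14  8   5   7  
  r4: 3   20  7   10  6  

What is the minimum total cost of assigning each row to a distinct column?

Minimum assignment cost: 16

optimal assignment: row0→col2 (cost 1), row1→col1 (cost 3), row2→col3 (cost 2), row3→col4 (cost 7), row4→col0 (cost 3)
total = 1 + 3 + 2 + 7 + 3 = 16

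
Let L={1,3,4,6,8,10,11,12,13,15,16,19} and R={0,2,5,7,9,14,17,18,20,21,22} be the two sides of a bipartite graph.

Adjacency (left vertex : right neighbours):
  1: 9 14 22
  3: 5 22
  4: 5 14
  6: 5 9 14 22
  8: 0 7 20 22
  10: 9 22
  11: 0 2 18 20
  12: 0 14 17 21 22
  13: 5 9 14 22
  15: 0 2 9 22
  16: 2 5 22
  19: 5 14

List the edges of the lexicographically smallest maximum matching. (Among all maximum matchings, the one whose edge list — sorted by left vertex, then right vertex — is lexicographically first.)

Lex-smallest maximum matching: {(1,9), (3,5), (4,14), (6,22), (8,7), (11,18), (12,17), (15,0), (16,2)}

|M| = 9 (so the lex-smallest maximum matching has 9 edges)
process left vertices in ascending order; for each, take the smallest-labelled available neighbour that still permits 9 edges overall, or leave it unmatched if none does
lex-smallest matching: {1-9, 3-5, 4-14, 6-22, 8-7, 11-18, 12-17, 15-0, 16-2}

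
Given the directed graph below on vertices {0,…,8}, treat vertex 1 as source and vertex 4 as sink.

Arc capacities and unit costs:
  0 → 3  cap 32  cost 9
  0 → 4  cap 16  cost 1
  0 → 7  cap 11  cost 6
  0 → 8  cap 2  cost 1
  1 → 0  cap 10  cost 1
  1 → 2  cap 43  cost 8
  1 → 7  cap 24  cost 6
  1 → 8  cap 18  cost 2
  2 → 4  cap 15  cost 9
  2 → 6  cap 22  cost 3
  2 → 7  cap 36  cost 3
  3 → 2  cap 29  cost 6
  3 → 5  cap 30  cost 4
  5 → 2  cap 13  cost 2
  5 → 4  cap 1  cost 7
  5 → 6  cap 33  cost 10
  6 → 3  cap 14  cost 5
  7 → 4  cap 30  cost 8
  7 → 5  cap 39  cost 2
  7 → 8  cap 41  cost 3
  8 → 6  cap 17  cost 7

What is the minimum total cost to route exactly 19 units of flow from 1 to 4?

Minimum cost for 19 units: 146

shortest-cost path #1: 1→0→4 push 10 @ unit cost 2 (adds 20)
shortest-cost path #2: 1→7→4 push 9 @ unit cost 14 (adds 126)
total cost = 146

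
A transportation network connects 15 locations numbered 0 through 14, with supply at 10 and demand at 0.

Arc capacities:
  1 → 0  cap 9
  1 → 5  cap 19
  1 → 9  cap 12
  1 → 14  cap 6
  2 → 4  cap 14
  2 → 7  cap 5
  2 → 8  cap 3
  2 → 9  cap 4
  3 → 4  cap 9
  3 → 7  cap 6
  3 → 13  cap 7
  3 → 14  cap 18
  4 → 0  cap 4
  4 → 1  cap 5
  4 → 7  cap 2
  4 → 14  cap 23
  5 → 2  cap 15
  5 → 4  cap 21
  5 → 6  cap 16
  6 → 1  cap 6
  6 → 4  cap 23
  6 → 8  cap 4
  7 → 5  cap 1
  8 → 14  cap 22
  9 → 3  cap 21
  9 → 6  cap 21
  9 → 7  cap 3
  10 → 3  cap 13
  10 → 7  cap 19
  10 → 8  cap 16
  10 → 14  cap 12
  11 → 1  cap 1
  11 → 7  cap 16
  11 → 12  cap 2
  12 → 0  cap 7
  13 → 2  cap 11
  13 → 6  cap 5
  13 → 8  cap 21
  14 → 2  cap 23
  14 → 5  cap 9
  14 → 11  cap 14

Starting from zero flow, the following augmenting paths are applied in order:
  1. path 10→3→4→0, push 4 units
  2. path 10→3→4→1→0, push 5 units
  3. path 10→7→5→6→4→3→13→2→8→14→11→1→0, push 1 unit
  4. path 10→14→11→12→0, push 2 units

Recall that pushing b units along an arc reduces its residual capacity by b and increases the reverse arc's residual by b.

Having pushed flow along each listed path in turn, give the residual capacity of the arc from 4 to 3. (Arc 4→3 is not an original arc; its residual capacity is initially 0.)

after path 1 (10→3→4→0, push 4): res(4,3)=4
after path 2 (10→3→4→1→0, push 5): res(4,3)=9
after path 3 (10→7→5→6→4→3→13→2→8→14→11→1→0, push 1): res(4,3)=8
after path 4 (10→14→11→12→0, push 2): res(4,3)=8

Residual capacity of (4,3): 8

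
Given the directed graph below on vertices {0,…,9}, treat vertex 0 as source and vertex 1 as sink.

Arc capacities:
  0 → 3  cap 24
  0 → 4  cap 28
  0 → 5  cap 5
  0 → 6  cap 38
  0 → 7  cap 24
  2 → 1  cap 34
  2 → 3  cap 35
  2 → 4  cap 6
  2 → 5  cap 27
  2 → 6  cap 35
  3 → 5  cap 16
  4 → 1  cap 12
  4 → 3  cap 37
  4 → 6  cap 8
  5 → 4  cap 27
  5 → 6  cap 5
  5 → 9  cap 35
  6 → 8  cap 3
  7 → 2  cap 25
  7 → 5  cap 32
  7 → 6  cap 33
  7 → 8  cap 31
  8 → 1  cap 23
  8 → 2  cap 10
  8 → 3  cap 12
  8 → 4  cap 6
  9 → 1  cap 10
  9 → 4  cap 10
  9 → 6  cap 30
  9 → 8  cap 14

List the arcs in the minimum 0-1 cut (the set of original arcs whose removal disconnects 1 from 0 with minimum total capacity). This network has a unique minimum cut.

Min-cut arcs: {(0,5), (0,7), (3,5), (4,1), (6,8)} (total capacity 60)

augment #1: 0→4→1 push 12
augment #2: 0→5→9→1 push 5
augment #3: 0→6→8→1 push 3
augment #4: 0→7→2→1 push 24
augment #5: 0→3→5→9→1 push 5
augment #6: 0→3→5→9→8→1 push 11
max flow = 60; residual-reachable set from 0 gives S-side
cut edges (S→T): {(0,5), (0,7), (3,5), (4,1), (6,8)} total cap 60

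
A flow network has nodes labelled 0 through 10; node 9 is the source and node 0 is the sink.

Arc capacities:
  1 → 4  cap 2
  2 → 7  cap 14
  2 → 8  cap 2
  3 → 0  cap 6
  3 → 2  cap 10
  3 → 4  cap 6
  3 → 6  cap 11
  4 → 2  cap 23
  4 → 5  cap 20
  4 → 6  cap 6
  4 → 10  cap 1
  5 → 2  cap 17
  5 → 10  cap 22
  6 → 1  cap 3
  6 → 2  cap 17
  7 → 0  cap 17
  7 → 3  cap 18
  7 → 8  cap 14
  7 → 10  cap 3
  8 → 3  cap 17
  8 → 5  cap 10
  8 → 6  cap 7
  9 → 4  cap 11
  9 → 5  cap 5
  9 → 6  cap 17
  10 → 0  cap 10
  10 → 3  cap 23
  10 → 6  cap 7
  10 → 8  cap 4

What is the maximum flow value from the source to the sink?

augment #1: 9→4→10→0 bottleneck 1, total now 1
augment #2: 9→5→10→0 bottleneck 5, total now 6
augment #3: 9→4→2→7→0 bottleneck 10, total now 16
augment #4: 9→6→2→7→0 bottleneck 4, total now 20
augment #5: 9→6→2→8→3→0 bottleneck 2, total now 22
augment #6: 9→6→1→4→5→10→0 bottleneck 2, total now 24
augment #7: 9→6→2→4→5→10→0 bottleneck 2, total now 26
augment #8: 9→6→2→4→5→10→3→0 bottleneck 4, total now 30

Maximum flow value: 30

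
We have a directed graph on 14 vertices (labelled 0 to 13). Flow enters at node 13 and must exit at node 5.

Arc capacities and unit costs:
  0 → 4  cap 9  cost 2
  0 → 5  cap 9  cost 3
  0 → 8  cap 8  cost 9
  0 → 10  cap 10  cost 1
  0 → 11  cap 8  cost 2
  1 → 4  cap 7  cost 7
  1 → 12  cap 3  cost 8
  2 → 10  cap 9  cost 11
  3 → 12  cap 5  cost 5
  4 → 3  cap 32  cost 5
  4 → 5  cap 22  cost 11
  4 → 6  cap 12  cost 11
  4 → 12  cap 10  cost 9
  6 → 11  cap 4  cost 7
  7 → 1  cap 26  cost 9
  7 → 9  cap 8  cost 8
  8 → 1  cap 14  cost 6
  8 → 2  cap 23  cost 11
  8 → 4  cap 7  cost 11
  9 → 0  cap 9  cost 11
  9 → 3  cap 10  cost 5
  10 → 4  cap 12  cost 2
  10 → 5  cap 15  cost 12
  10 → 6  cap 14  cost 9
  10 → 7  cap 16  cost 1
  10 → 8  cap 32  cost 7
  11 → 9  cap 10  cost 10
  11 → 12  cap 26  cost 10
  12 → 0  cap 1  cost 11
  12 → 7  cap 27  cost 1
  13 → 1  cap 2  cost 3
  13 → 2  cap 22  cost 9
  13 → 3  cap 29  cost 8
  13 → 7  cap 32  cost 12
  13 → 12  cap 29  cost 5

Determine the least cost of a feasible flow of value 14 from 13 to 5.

Minimum cost for 14 units: 381

shortest-cost path #1: 13→12→0→5 push 1 @ unit cost 19 (adds 19)
shortest-cost path #2: 13→1→4→5 push 2 @ unit cost 21 (adds 42)
shortest-cost path #3: 13→12→7→9→0→5 push 8 @ unit cost 28 (adds 224)
shortest-cost path #4: 13→2→10→5 push 3 @ unit cost 32 (adds 96)
total cost = 381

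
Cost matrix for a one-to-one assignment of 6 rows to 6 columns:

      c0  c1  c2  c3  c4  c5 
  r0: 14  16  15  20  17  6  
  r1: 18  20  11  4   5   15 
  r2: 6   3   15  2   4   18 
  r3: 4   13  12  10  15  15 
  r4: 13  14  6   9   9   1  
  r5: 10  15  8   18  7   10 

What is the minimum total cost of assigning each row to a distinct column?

Minimum assignment cost: 30

optimal assignment: row0→col5 (cost 6), row1→col3 (cost 4), row2→col1 (cost 3), row3→col0 (cost 4), row4→col2 (cost 6), row5→col4 (cost 7)
total = 6 + 4 + 3 + 4 + 6 + 7 = 30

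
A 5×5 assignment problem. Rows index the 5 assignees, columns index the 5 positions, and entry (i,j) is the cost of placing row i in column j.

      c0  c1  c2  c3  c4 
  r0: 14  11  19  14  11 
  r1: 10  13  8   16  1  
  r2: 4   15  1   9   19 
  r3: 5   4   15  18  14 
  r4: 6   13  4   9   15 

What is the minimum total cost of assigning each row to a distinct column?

Minimum assignment cost: 26

optimal assignment: row0→col3 (cost 14), row1→col4 (cost 1), row2→col2 (cost 1), row3→col1 (cost 4), row4→col0 (cost 6)
total = 14 + 1 + 1 + 4 + 6 = 26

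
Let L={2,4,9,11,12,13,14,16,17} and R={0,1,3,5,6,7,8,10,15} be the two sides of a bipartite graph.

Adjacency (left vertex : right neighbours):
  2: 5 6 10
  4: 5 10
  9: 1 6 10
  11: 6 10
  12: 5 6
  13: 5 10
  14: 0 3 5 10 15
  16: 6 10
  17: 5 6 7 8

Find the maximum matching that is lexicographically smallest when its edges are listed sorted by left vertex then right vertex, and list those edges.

|M| = 6 (so the lex-smallest maximum matching has 6 edges)
process left vertices in ascending order; for each, take the smallest-labelled available neighbour that still permits 6 edges overall, or leave it unmatched if none does
lex-smallest matching: {2-5, 4-10, 9-1, 11-6, 14-0, 17-7}

Lex-smallest maximum matching: {(2,5), (4,10), (9,1), (11,6), (14,0), (17,7)}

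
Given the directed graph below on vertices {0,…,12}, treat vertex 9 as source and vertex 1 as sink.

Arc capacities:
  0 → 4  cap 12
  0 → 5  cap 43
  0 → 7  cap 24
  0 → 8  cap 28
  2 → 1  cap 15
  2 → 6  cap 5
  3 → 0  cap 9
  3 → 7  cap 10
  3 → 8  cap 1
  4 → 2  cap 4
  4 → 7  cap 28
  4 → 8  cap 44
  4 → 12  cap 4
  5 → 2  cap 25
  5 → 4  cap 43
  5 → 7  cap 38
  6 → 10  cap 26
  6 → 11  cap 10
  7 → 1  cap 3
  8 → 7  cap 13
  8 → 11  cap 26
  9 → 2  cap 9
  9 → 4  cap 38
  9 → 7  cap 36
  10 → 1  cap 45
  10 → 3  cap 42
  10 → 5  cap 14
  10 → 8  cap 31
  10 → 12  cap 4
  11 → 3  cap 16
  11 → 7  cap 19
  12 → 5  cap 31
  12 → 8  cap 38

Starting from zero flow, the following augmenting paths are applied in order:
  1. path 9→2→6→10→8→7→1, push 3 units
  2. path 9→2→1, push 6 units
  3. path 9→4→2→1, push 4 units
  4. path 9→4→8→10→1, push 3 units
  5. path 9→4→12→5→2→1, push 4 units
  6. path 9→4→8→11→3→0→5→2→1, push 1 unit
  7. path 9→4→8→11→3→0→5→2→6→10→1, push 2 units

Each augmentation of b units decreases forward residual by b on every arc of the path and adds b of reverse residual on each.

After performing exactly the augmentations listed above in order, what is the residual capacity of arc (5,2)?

after path 1 (9→2→6→10→8→7→1, push 3): res(5,2)=25
after path 2 (9→2→1, push 6): res(5,2)=25
after path 3 (9→4→2→1, push 4): res(5,2)=25
after path 4 (9→4→8→10→1, push 3): res(5,2)=25
after path 5 (9→4→12→5→2→1, push 4): res(5,2)=21
after path 6 (9→4→8→11→3→0→5→2→1, push 1): res(5,2)=20
after path 7 (9→4→8→11→3→0→5→2→6→10→1, push 2): res(5,2)=18

Residual capacity of (5,2): 18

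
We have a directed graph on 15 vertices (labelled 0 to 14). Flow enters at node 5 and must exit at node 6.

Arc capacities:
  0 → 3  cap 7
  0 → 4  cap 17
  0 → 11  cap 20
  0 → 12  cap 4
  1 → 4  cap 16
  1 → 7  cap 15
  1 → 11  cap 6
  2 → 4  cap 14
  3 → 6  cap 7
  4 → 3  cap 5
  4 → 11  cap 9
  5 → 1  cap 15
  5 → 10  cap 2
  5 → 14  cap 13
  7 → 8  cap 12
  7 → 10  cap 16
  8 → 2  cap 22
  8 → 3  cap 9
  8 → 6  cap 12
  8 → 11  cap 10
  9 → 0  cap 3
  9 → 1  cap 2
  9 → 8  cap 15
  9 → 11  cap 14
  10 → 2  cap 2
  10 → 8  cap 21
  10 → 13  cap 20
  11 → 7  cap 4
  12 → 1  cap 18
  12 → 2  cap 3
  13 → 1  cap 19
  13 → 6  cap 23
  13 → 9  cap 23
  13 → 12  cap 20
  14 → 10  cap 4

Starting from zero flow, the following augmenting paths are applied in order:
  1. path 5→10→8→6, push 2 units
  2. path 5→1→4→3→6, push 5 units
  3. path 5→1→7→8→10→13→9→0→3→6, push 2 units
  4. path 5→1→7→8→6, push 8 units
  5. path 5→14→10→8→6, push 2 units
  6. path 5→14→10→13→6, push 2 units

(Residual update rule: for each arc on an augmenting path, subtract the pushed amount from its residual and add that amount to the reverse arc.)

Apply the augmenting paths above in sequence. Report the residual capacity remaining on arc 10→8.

Residual capacity of (10,8): 19

after path 1 (5→10→8→6, push 2): res(10,8)=19
after path 2 (5→1→4→3→6, push 5): res(10,8)=19
after path 3 (5→1→7→8→10→13→9→0→3→6, push 2): res(10,8)=21
after path 4 (5→1→7→8→6, push 8): res(10,8)=21
after path 5 (5→14→10→8→6, push 2): res(10,8)=19
after path 6 (5→14→10→13→6, push 2): res(10,8)=19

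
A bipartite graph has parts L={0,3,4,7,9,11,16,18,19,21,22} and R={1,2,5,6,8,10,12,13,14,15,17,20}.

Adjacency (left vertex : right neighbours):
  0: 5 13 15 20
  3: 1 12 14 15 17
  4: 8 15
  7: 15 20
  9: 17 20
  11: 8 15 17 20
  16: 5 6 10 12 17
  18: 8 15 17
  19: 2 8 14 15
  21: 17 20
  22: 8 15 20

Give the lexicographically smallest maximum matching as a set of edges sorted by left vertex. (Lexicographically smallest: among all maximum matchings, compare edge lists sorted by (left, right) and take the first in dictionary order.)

Lex-smallest maximum matching: {(0,5), (3,1), (4,8), (7,15), (9,17), (11,20), (16,6), (19,2)}

|M| = 8 (so the lex-smallest maximum matching has 8 edges)
process left vertices in ascending order; for each, take the smallest-labelled available neighbour that still permits 8 edges overall, or leave it unmatched if none does
lex-smallest matching: {0-5, 3-1, 4-8, 7-15, 9-17, 11-20, 16-6, 19-2}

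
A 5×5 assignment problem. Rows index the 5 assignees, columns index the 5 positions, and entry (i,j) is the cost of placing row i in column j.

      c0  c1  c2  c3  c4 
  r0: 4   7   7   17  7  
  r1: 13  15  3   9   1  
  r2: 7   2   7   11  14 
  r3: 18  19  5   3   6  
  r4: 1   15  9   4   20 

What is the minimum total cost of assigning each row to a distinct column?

Minimum assignment cost: 14

optimal assignment: row0→col2 (cost 7), row1→col4 (cost 1), row2→col1 (cost 2), row3→col3 (cost 3), row4→col0 (cost 1)
total = 7 + 1 + 2 + 3 + 1 = 14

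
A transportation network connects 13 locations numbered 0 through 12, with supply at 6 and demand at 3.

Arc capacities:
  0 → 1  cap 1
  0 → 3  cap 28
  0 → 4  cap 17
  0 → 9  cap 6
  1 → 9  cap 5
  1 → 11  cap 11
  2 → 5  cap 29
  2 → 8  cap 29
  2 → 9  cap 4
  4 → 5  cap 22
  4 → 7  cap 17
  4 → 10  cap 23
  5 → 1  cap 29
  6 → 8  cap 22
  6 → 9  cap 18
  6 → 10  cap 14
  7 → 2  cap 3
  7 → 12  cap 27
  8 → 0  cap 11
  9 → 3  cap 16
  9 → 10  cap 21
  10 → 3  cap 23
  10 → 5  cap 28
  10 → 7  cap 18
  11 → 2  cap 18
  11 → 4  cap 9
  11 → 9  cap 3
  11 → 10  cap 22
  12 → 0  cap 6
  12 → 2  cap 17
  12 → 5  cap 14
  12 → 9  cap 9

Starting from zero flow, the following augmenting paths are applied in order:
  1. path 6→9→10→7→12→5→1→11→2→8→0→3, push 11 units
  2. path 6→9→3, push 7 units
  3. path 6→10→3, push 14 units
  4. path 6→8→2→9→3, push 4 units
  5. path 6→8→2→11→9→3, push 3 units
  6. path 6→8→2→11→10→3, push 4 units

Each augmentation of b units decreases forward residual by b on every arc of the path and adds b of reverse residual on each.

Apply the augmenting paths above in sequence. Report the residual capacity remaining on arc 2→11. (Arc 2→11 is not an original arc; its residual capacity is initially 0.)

after path 1 (6→9→10→7→12→5→1→11→2→8→0→3, push 11): res(2,11)=11
after path 2 (6→9→3, push 7): res(2,11)=11
after path 3 (6→10→3, push 14): res(2,11)=11
after path 4 (6→8→2→9→3, push 4): res(2,11)=11
after path 5 (6→8→2→11→9→3, push 3): res(2,11)=8
after path 6 (6→8→2→11→10→3, push 4): res(2,11)=4

Residual capacity of (2,11): 4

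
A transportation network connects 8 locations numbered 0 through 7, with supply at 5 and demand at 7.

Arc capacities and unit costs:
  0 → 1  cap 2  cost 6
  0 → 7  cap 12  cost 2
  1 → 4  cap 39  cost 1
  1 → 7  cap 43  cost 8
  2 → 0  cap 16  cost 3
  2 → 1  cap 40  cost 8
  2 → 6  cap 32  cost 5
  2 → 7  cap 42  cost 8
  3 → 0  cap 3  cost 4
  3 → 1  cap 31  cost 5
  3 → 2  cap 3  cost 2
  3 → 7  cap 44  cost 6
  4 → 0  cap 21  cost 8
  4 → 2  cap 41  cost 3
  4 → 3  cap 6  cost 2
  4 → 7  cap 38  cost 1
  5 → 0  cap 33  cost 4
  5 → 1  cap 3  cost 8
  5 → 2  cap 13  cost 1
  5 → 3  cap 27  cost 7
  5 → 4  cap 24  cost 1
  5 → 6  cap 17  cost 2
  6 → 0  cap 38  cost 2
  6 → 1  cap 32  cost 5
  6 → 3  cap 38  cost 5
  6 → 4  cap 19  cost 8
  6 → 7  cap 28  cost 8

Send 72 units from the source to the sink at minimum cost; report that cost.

shortest-cost path #1: 5→4→7 push 24 @ unit cost 2 (adds 48)
shortest-cost path #2: 5→0→7 push 12 @ unit cost 6 (adds 72)
shortest-cost path #3: 5→2→7 push 13 @ unit cost 9 (adds 117)
shortest-cost path #4: 5→6→1→4→7 push 14 @ unit cost 9 (adds 126)
shortest-cost path #5: 5→6→7 push 3 @ unit cost 10 (adds 30)
shortest-cost path #6: 5→1→6→7 push 3 @ unit cost 11 (adds 33)
shortest-cost path #7: 5→3→7 push 3 @ unit cost 13 (adds 39)
total cost = 465

Minimum cost for 72 units: 465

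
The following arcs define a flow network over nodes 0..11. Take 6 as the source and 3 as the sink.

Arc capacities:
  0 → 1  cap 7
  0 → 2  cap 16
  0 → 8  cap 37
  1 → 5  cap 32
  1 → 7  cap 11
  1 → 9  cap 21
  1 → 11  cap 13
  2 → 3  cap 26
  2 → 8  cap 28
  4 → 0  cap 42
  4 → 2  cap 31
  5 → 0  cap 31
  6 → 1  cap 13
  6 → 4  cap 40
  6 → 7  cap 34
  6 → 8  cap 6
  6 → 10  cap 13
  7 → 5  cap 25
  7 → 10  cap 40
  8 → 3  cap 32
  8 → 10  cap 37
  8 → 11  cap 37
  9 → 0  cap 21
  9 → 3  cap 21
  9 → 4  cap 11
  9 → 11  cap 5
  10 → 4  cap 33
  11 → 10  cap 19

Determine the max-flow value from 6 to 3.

Maximum flow value: 78

augment #1: 6→8→3 bottleneck 6, total now 6
augment #2: 6→1→9→3 bottleneck 13, total now 19
augment #3: 6→4→2→3 bottleneck 26, total now 45
augment #4: 6→4→0→8→3 bottleneck 14, total now 59
augment #5: 6→7→5→0→8→3 bottleneck 12, total now 71
augment #6: 6→7→5→0→1→9→3 bottleneck 7, total now 78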